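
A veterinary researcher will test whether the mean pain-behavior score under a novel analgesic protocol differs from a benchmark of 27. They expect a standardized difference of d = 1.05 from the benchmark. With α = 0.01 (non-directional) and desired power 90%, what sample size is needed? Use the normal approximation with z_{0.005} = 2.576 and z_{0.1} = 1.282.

n = 14

For a one-sample test: n = ((z_{α/2} + z_β) / d)².
z_{α/2} + z_β = 2.576 + 1.282 = 3.858.
n = (3.858 / 1.05)² = 3.674² = 13.50.
Round up.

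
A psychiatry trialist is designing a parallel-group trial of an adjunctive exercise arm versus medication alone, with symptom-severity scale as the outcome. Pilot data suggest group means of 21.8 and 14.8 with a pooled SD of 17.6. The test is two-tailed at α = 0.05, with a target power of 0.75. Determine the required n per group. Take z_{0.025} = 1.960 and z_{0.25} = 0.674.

n = 88 per group

Cohen's d = |M₁ − M₂| / SD_pooled = |21.8 − 14.8| / 17.6 = 7.0 / 17.6 = 0.398.
For two independent groups with equal n: n = 2·((z_{α/2} + z_β) / d)².
z_{α/2} + z_β = 1.960 + 0.674 = 2.634.
n = 2 × (2.634 / 0.398)² = 2 × 6.618² = 2 × 43.80 = 87.6.
Round up to the next whole participant.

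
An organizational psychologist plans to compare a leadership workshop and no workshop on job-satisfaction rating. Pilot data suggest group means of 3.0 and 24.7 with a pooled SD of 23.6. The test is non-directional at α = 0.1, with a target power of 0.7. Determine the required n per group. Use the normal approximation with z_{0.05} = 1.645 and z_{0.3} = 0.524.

n = 12 per group

Cohen's d = |M₁ − M₂| / SD_pooled = |3.0 − 24.7| / 23.6 = 21.7 / 23.6 = 0.919.
For two independent groups with equal n: n = 2·((z_{α/2} + z_β) / d)².
z_{α/2} + z_β = 1.645 + 0.524 = 2.169.
n = 2 × (2.169 / 0.919)² = 2 × 2.360² = 2 × 5.57 = 11.1.
Round up to the next whole participant.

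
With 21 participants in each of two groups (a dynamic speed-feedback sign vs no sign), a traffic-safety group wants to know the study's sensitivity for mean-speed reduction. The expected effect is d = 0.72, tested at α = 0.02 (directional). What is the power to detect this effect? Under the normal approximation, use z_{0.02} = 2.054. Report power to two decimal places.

For two equal groups, power = Φ(d·√(n/2) − z_{α}).
d·√(n/2) = 0.72 × √(21/2) = 0.72 × 3.240 = 2.333.
z_β = 2.333 − 2.054 = 0.279.
Power = Φ(0.279) = 0.610.

power ≈ 0.61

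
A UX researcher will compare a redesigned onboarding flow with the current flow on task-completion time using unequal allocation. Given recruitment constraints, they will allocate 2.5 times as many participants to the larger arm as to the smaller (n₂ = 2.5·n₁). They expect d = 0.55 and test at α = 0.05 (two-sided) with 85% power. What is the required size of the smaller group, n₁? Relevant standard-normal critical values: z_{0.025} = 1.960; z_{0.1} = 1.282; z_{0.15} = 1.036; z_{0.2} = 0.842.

n₁ = 42

With allocation ratio k = n₂/n₁ = 2.5, Var(x̄₁−x̄₂) = σ²(1/n₁ + 1/(k·n₁)) = σ²·(k+1)/(k·n₁).
So n₁ = (1 + 1/k)·((z_{α/2} + z_β)/d)² = 1.400 × (2.996/0.55)².
n₁ = 1.400 × 29.67 = 41.5.
Round up: n₁ = 42, giving n₂ = 2.5 × 42 = 105.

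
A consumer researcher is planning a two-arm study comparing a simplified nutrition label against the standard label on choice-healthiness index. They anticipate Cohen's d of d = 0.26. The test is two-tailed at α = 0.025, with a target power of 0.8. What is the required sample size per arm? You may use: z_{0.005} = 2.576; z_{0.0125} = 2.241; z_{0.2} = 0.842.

n = 282 per group

For two independent groups with equal n: n = 2·((z_{α/2} + z_β) / d)².
z_{α/2} + z_β = 2.241 + 0.842 = 3.083.
n = 2 × (3.083 / 0.26)² = 2 × 11.858² = 2 × 140.60 = 281.2.
Round up to the next whole participant.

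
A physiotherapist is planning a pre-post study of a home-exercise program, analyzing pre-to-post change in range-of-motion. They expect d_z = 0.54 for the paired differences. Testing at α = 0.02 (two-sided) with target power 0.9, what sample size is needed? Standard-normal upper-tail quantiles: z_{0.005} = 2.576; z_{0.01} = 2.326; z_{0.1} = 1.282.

n = 45 pairs

For a paired (one-sample on differences) test: n = ((z_{α/2} + z_β) / d)².
z_{α/2} + z_β = 2.326 + 1.282 = 3.608.
n = (3.608 / 0.54)² = 6.681² = 44.64.
Round up.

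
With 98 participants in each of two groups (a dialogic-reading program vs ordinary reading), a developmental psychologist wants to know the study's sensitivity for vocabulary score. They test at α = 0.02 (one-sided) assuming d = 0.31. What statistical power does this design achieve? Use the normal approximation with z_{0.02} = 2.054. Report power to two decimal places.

power ≈ 0.55

For two equal groups, power = Φ(d·√(n/2) − z_{α}).
d·√(n/2) = 0.31 × √(98/2) = 0.31 × 7.000 = 2.170.
z_β = 2.170 − 2.054 = 0.116.
Power = Φ(0.116) = 0.546.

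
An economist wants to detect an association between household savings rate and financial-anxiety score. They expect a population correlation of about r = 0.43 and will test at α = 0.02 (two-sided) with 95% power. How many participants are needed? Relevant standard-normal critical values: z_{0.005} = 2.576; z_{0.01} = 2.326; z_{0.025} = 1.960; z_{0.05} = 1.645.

Fisher's z: C = ½·ln((1+r)/(1−r)) = ½·ln(2.5088) = 0.4599.
n = ((z_{α/2} + z_β)/C)² + 3.
(2.326 + 1.645) / 0.4599 = 3.971 / 0.4599 = 8.634.
n = 8.634² + 3 = 74.55 + 3 = 77.6.
Round up.

n = 78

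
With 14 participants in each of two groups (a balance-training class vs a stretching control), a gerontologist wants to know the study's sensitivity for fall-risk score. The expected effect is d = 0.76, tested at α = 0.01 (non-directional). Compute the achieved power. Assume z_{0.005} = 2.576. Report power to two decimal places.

For two equal groups, power = Φ(d·√(n/2) − z_{α/2}).
d·√(n/2) = 0.76 × √(14/2) = 0.76 × 2.646 = 2.011.
z_β = 2.011 − 2.576 = -0.565.
Power = Φ(-0.565) = 0.286.

power ≈ 0.29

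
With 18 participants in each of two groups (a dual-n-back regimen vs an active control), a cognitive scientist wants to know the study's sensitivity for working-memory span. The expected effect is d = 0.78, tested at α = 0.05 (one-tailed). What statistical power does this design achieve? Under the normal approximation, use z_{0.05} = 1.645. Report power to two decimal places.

power ≈ 0.76

For two equal groups, power = Φ(d·√(n/2) − z_{α}).
d·√(n/2) = 0.78 × √(18/2) = 0.78 × 3.000 = 2.340.
z_β = 2.340 − 1.645 = 0.695.
Power = Φ(0.695) = 0.756.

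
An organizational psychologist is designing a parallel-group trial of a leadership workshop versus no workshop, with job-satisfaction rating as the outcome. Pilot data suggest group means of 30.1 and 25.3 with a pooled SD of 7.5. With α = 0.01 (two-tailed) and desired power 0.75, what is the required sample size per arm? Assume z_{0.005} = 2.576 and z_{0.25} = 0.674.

Cohen's d = |M₁ − M₂| / SD_pooled = |30.1 − 25.3| / 7.5 = 4.8 / 7.5 = 0.640.
For two independent groups with equal n: n = 2·((z_{α/2} + z_β) / d)².
z_{α/2} + z_β = 2.576 + 0.674 = 3.250.
n = 2 × (3.250 / 0.640)² = 2 × 5.078² = 2 × 25.79 = 51.6.
Round up to the next whole participant.

n = 52 per group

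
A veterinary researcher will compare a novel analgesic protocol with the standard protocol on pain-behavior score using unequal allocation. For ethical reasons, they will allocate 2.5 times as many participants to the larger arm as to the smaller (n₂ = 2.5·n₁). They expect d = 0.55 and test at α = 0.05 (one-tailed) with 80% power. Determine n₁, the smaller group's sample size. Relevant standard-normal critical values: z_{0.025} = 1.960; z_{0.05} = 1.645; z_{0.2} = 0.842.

n₁ = 29

With allocation ratio k = n₂/n₁ = 2.5, Var(x̄₁−x̄₂) = σ²(1/n₁ + 1/(k·n₁)) = σ²·(k+1)/(k·n₁).
So n₁ = (1 + 1/k)·((z_{α} + z_β)/d)² = 1.400 × (2.487/0.55)².
n₁ = 1.400 × 20.45 = 28.6.
Round up: n₁ = 29, giving n₂ = ⌈2.5 × 29⌉ = ⌈72.5⌉ = 73.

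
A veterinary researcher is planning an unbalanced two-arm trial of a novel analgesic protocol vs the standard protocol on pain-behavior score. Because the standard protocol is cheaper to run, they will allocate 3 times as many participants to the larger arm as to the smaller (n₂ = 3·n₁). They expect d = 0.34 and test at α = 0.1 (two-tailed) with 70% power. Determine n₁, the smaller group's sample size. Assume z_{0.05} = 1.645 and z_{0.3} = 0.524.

With allocation ratio k = n₂/n₁ = 3, Var(x̄₁−x̄₂) = σ²(1/n₁ + 1/(k·n₁)) = σ²·(k+1)/(k·n₁).
So n₁ = (1 + 1/k)·((z_{α/2} + z_β)/d)² = 1.333 × (2.169/0.34)².
n₁ = 1.333 × 40.70 = 54.3.
Round up: n₁ = 55, giving n₂ = 3 × 55 = 165.

n₁ = 55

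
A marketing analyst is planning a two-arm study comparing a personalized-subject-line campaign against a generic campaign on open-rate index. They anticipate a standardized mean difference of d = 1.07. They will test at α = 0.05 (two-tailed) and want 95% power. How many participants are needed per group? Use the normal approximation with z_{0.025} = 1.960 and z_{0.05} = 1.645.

For two independent groups with equal n: n = 2·((z_{α/2} + z_β) / d)².
z_{α/2} + z_β = 1.960 + 1.645 = 3.605.
n = 2 × (3.605 / 1.07)² = 2 × 3.369² = 2 × 11.35 = 22.7.
Round up to the next whole participant.

n = 23 per group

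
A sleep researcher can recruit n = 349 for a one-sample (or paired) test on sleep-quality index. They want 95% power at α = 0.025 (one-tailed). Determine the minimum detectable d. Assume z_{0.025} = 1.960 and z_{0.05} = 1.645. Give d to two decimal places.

d_min ≈ 0.19

For a single sample (or paired design) of n = 349: d_min = (z_{α} + z_β)/√n.
z-sum = 1.960 + 1.645 = 3.605.
d_min = 3.605 / √349 = 3.605 / 18.682 = 0.193.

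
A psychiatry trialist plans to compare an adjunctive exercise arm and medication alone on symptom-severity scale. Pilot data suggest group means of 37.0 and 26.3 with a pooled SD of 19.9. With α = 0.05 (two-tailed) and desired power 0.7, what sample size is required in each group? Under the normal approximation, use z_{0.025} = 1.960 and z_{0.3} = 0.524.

n = 43 per group

Cohen's d = |M₁ − M₂| / SD_pooled = |37.0 − 26.3| / 19.9 = 10.7 / 19.9 = 0.538.
For two independent groups with equal n: n = 2·((z_{α/2} + z_β) / d)².
z_{α/2} + z_β = 1.960 + 0.524 = 2.484.
n = 2 × (2.484 / 0.538)² = 2 × 4.617² = 2 × 21.32 = 42.6.
Round up to the next whole participant.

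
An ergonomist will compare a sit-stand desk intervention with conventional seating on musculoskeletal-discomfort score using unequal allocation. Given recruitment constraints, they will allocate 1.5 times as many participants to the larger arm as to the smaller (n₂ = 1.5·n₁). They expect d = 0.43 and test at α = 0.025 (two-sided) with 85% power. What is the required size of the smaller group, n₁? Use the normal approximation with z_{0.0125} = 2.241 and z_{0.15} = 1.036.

n₁ = 97

With allocation ratio k = n₂/n₁ = 1.5, Var(x̄₁−x̄₂) = σ²(1/n₁ + 1/(k·n₁)) = σ²·(k+1)/(k·n₁).
So n₁ = (1 + 1/k)·((z_{α/2} + z_β)/d)² = 1.667 × (3.277/0.43)².
n₁ = 1.667 × 58.08 = 96.8.
Round up: n₁ = 97, giving n₂ = ⌈1.5 × 97⌉ = ⌈145.5⌉ = 146.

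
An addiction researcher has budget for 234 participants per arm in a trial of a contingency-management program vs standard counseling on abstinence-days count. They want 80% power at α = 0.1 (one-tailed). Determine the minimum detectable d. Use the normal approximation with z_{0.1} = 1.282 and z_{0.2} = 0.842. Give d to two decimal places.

d_min ≈ 0.20

For two independent groups of n = 234 each: d_min = (z_{α} + z_β)·√(2/n).
z-sum = 1.282 + 0.842 = 2.124.
d_min = 2.124 × √(2/234) = 2.124 × 0.0925 = 0.196.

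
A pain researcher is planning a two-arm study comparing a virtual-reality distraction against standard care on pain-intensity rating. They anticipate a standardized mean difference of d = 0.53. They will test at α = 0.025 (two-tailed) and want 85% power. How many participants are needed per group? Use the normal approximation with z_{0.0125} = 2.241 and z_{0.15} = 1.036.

For two independent groups with equal n: n = 2·((z_{α/2} + z_β) / d)².
z_{α/2} + z_β = 2.241 + 1.036 = 3.277.
n = 2 × (3.277 / 0.53)² = 2 × 6.183² = 2 × 38.23 = 76.5.
Round up to the next whole participant.

n = 77 per group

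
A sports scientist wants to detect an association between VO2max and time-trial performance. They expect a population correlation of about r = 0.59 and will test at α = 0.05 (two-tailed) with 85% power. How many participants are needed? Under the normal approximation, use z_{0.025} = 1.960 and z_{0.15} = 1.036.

Fisher's z: C = ½·ln((1+r)/(1−r)) = ½·ln(3.8780) = 0.6777.
n = ((z_{α/2} + z_β)/C)² + 3.
(1.960 + 1.036) / 0.6777 = 2.996 / 0.6777 = 4.421.
n = 4.421² + 3 = 19.54 + 3 = 22.5.
Round up.

n = 23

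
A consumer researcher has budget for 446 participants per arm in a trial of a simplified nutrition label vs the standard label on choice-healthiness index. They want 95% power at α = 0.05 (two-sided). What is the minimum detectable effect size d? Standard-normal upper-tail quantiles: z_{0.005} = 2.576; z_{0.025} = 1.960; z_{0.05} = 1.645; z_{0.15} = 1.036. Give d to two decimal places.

For two independent groups of n = 446 each: d_min = (z_{α/2} + z_β)·√(2/n).
z-sum = 1.960 + 1.645 = 3.605.
d_min = 3.605 × √(2/446) = 3.605 × 0.0670 = 0.241.

d_min ≈ 0.24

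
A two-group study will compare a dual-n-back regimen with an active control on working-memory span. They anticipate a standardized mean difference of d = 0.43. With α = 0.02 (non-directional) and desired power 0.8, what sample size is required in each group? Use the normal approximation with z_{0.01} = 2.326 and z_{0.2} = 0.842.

For two independent groups with equal n: n = 2·((z_{α/2} + z_β) / d)².
z_{α/2} + z_β = 2.326 + 0.842 = 3.168.
n = 2 × (3.168 / 0.43)² = 2 × 7.367² = 2 × 54.28 = 108.6.
Round up to the next whole participant.

n = 109 per group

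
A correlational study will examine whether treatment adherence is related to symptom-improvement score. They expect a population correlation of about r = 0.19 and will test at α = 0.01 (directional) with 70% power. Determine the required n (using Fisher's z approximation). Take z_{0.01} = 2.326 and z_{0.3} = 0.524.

Fisher's z: C = ½·ln((1+r)/(1−r)) = ½·ln(1.4691) = 0.1923.
n = ((z_{α} + z_β)/C)² + 3.
(2.326 + 0.524) / 0.1923 = 2.850 / 0.1923 = 14.821.
n = 14.821² + 3 = 219.65 + 3 = 222.6.
Round up.

n = 223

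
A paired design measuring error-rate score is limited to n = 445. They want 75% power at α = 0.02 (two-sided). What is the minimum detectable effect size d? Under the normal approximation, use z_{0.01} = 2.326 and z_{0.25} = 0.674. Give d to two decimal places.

For a single sample (or paired design) of n = 445: d_min = (z_{α/2} + z_β)/√n.
z-sum = 2.326 + 0.674 = 3.000.
d_min = 3.000 / √445 = 3.000 / 21.095 = 0.142.

d_min ≈ 0.14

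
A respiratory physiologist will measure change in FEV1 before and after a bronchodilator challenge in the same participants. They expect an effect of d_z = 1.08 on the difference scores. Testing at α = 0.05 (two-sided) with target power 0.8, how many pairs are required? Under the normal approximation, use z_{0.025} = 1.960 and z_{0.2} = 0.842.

For a paired (one-sample on differences) test: n = ((z_{α/2} + z_β) / d)².
z_{α/2} + z_β = 1.960 + 0.842 = 2.802.
n = (2.802 / 1.08)² = 2.594² = 6.73.
Round up.

n = 7 pairs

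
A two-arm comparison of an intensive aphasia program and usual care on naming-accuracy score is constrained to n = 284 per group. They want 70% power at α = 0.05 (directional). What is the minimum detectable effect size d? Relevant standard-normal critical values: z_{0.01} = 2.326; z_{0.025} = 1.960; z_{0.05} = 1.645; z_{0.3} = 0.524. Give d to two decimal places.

For two independent groups of n = 284 each: d_min = (z_{α} + z_β)·√(2/n).
z-sum = 1.645 + 0.524 = 2.169.
d_min = 2.169 × √(2/284) = 2.169 × 0.0839 = 0.182.

d_min ≈ 0.18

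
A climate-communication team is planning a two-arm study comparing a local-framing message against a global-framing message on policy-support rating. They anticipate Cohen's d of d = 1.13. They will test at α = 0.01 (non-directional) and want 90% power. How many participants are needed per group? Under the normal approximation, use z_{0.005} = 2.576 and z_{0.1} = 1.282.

For two independent groups with equal n: n = 2·((z_{α/2} + z_β) / d)².
z_{α/2} + z_β = 2.576 + 1.282 = 3.858.
n = 2 × (3.858 / 1.13)² = 2 × 3.414² = 2 × 11.66 = 23.3.
Round up to the next whole participant.

n = 24 per group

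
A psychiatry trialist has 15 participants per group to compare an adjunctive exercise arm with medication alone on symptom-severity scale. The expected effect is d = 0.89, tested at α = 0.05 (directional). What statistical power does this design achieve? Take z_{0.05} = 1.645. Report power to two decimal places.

power ≈ 0.79

For two equal groups, power = Φ(d·√(n/2) − z_{α}).
d·√(n/2) = 0.89 × √(15/2) = 0.89 × 2.739 = 2.437.
z_β = 2.437 − 1.645 = 0.792.
Power = Φ(0.792) = 0.786.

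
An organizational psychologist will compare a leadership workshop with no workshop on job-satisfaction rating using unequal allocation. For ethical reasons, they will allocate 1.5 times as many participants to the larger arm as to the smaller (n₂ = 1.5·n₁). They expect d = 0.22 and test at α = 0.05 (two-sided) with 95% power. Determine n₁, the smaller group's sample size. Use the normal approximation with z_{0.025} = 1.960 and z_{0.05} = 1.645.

With allocation ratio k = n₂/n₁ = 1.5, Var(x̄₁−x̄₂) = σ²(1/n₁ + 1/(k·n₁)) = σ²·(k+1)/(k·n₁).
So n₁ = (1 + 1/k)·((z_{α/2} + z_β)/d)² = 1.667 × (3.605/0.22)².
n₁ = 1.667 × 268.51 = 447.5.
Round up: n₁ = 448, giving n₂ = 1.5 × 448 = 672.

n₁ = 448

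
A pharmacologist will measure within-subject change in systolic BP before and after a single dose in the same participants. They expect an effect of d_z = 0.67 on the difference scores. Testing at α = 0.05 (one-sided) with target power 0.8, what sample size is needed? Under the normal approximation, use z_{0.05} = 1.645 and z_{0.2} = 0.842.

n = 14 pairs

For a paired (one-sample on differences) test: n = ((z_{α} + z_β) / d)².
z_{α} + z_β = 1.645 + 0.842 = 2.487.
n = (2.487 / 0.67)² = 3.712² = 13.78.
Round up.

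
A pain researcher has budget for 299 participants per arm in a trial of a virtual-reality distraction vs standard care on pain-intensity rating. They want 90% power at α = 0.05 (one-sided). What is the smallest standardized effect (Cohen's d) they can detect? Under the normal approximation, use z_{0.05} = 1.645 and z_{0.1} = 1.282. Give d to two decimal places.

d_min ≈ 0.24

For two independent groups of n = 299 each: d_min = (z_{α} + z_β)·√(2/n).
z-sum = 1.645 + 1.282 = 2.927.
d_min = 2.927 × √(2/299) = 2.927 × 0.0818 = 0.239.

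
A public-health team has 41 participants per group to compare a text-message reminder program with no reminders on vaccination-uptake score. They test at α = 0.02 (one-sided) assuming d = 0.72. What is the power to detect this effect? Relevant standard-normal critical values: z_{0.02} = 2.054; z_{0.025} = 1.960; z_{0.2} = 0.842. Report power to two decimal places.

For two equal groups, power = Φ(d·√(n/2) − z_{α}).
d·√(n/2) = 0.72 × √(41/2) = 0.72 × 4.528 = 3.260.
z_β = 3.260 − 2.054 = 1.206.
Power = Φ(1.206) = 0.886.

power ≈ 0.89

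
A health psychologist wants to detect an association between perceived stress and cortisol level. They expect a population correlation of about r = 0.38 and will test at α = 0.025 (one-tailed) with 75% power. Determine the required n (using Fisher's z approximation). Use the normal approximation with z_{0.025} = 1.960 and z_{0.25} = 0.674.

n = 47

Fisher's z: C = ½·ln((1+r)/(1−r)) = ½·ln(2.2258) = 0.4001.
n = ((z_{α} + z_β)/C)² + 3.
(1.960 + 0.674) / 0.4001 = 2.634 / 0.4001 = 6.583.
n = 6.583² + 3 = 43.34 + 3 = 46.3.
Round up.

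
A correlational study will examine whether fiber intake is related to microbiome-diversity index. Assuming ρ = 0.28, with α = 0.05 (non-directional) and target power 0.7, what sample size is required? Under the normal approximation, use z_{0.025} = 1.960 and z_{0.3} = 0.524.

n = 78

Fisher's z: C = ½·ln((1+r)/(1−r)) = ½·ln(1.7778) = 0.2877.
n = ((z_{α/2} + z_β)/C)² + 3.
(1.960 + 0.524) / 0.2877 = 2.484 / 0.2877 = 8.634.
n = 8.634² + 3 = 74.55 + 3 = 77.5.
Round up.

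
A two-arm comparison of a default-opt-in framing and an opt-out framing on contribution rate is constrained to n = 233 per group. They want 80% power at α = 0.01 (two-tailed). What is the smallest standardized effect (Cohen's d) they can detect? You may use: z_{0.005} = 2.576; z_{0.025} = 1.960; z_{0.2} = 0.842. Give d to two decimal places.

For two independent groups of n = 233 each: d_min = (z_{α/2} + z_β)·√(2/n).
z-sum = 2.576 + 0.842 = 3.418.
d_min = 3.418 × √(2/233) = 3.418 × 0.0926 = 0.317.

d_min ≈ 0.32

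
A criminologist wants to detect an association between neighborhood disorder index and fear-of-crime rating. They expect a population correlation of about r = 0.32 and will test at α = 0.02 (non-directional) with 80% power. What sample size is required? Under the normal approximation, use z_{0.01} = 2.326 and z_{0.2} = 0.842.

Fisher's z: C = ½·ln((1+r)/(1−r)) = ½·ln(1.9412) = 0.3316.
n = ((z_{α/2} + z_β)/C)² + 3.
(2.326 + 0.842) / 0.3316 = 3.168 / 0.3316 = 9.554.
n = 9.554² + 3 = 91.27 + 3 = 94.3.
Round up.

n = 95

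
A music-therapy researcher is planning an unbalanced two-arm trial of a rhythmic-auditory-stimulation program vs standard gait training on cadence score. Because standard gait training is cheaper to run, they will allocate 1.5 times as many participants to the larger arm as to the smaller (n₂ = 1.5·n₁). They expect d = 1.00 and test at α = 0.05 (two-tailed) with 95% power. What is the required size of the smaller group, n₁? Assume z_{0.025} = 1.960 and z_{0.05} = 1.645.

With allocation ratio k = n₂/n₁ = 1.5, Var(x̄₁−x̄₂) = σ²(1/n₁ + 1/(k·n₁)) = σ²·(k+1)/(k·n₁).
So n₁ = (1 + 1/k)·((z_{α/2} + z_β)/d)² = 1.667 × (3.605/1.00)².
n₁ = 1.667 × 13.00 = 21.7.
Round up: n₁ = 22, giving n₂ = 1.5 × 22 = 33.

n₁ = 22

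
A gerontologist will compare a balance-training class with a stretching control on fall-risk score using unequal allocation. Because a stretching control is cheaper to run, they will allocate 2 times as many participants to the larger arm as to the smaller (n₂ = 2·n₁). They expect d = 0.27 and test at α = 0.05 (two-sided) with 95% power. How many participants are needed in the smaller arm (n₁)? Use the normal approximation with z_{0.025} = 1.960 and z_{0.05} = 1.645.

n₁ = 268

With allocation ratio k = n₂/n₁ = 2, Var(x̄₁−x̄₂) = σ²(1/n₁ + 1/(k·n₁)) = σ²·(k+1)/(k·n₁).
So n₁ = (1 + 1/k)·((z_{α/2} + z_β)/d)² = 1.500 × (3.605/0.27)².
n₁ = 1.500 × 178.27 = 267.4.
Round up: n₁ = 268, giving n₂ = 2 × 268 = 536.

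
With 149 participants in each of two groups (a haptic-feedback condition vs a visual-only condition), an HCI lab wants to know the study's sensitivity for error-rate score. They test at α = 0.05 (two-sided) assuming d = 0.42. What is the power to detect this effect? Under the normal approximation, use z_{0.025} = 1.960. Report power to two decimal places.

power ≈ 0.95

For two equal groups, power = Φ(d·√(n/2) − z_{α/2}).
d·√(n/2) = 0.42 × √(149/2) = 0.42 × 8.631 = 3.625.
z_β = 3.625 − 1.960 = 1.665.
Power = Φ(1.665) = 0.952.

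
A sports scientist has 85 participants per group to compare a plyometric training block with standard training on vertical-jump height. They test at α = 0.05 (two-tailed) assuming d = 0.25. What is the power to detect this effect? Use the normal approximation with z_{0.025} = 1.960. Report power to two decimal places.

power ≈ 0.37

For two equal groups, power = Φ(d·√(n/2) − z_{α/2}).
d·√(n/2) = 0.25 × √(85/2) = 0.25 × 6.519 = 1.630.
z_β = 1.630 − 1.960 = -0.330.
Power = Φ(-0.330) = 0.371.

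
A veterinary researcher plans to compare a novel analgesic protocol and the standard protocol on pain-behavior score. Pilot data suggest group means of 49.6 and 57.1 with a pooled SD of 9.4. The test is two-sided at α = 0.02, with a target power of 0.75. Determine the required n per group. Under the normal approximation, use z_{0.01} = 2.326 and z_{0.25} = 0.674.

Cohen's d = |M₁ − M₂| / SD_pooled = |49.6 − 57.1| / 9.4 = 7.5 / 9.4 = 0.798.
For two independent groups with equal n: n = 2·((z_{α/2} + z_β) / d)².
z_{α/2} + z_β = 2.326 + 0.674 = 3.000.
n = 2 × (3.000 / 0.798)² = 2 × 3.759² = 2 × 14.13 = 28.3.
Round up to the next whole participant.

n = 29 per group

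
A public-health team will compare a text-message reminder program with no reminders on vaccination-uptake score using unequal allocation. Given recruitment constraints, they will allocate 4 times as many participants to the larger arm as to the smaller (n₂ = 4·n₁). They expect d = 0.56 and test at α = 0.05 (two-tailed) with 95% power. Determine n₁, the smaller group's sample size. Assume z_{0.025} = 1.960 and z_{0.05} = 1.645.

With allocation ratio k = n₂/n₁ = 4, Var(x̄₁−x̄₂) = σ²(1/n₁ + 1/(k·n₁)) = σ²·(k+1)/(k·n₁).
So n₁ = (1 + 1/k)·((z_{α/2} + z_β)/d)² = 1.250 × (3.605/0.56)².
n₁ = 1.250 × 41.44 = 51.8.
Round up: n₁ = 52, giving n₂ = 4 × 52 = 208.

n₁ = 52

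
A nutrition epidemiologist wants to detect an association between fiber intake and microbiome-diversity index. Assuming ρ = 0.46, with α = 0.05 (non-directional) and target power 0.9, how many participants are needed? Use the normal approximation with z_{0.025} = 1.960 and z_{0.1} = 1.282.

Fisher's z: C = ½·ln((1+r)/(1−r)) = ½·ln(2.7037) = 0.4973.
n = ((z_{α/2} + z_β)/C)² + 3.
(1.960 + 1.282) / 0.4973 = 3.242 / 0.4973 = 6.519.
n = 6.519² + 3 = 42.50 + 3 = 45.5.
Round up.

n = 46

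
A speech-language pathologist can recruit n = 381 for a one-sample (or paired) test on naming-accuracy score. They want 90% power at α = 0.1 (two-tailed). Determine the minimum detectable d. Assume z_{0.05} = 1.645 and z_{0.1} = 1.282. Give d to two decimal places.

For a single sample (or paired design) of n = 381: d_min = (z_{α/2} + z_β)/√n.
z-sum = 1.645 + 1.282 = 2.927.
d_min = 2.927 / √381 = 2.927 / 19.519 = 0.150.

d_min ≈ 0.15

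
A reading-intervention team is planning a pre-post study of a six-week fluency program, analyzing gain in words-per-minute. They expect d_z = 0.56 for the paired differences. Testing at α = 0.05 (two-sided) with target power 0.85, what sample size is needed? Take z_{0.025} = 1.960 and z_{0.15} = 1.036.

For a paired (one-sample on differences) test: n = ((z_{α/2} + z_β) / d)².
z_{α/2} + z_β = 1.960 + 1.036 = 2.996.
n = (2.996 / 0.56)² = 5.350² = 28.62.
Round up.

n = 29 pairs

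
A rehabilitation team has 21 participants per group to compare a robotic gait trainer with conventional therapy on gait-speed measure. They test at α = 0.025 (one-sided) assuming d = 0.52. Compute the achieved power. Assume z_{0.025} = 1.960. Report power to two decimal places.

power ≈ 0.39

For two equal groups, power = Φ(d·√(n/2) − z_{α}).
d·√(n/2) = 0.52 × √(21/2) = 0.52 × 3.240 = 1.685.
z_β = 1.685 − 1.960 = -0.275.
Power = Φ(-0.275) = 0.392.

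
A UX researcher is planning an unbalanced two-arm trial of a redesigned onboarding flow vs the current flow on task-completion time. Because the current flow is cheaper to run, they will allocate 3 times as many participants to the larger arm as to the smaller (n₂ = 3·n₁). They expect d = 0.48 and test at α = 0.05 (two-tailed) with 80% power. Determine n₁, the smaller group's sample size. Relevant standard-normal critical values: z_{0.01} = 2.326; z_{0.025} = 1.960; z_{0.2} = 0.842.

With allocation ratio k = n₂/n₁ = 3, Var(x̄₁−x̄₂) = σ²(1/n₁ + 1/(k·n₁)) = σ²·(k+1)/(k·n₁).
So n₁ = (1 + 1/k)·((z_{α/2} + z_β)/d)² = 1.333 × (2.802/0.48)².
n₁ = 1.333 × 34.08 = 45.4.
Round up: n₁ = 46, giving n₂ = 3 × 46 = 138.

n₁ = 46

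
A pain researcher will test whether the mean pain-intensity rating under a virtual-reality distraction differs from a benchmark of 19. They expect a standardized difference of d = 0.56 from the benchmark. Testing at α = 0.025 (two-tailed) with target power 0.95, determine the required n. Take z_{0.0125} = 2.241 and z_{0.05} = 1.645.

n = 49

For a one-sample test: n = ((z_{α/2} + z_β) / d)².
z_{α/2} + z_β = 2.241 + 1.645 = 3.886.
n = (3.886 / 0.56)² = 6.939² = 48.15.
Round up.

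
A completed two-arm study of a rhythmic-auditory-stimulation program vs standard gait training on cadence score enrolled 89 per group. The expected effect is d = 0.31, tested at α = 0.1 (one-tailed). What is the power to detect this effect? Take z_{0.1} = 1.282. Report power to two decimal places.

power ≈ 0.78

For two equal groups, power = Φ(d·√(n/2) − z_{α}).
d·√(n/2) = 0.31 × √(89/2) = 0.31 × 6.671 = 2.068.
z_β = 2.068 − 1.282 = 0.786.
Power = Φ(0.786) = 0.784.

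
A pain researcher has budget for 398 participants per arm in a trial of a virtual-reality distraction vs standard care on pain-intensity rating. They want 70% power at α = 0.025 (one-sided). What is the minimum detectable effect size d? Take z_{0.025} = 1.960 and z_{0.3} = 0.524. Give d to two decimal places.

d_min ≈ 0.18

For two independent groups of n = 398 each: d_min = (z_{α} + z_β)·√(2/n).
z-sum = 1.960 + 0.524 = 2.484.
d_min = 2.484 × √(2/398) = 2.484 × 0.0709 = 0.176.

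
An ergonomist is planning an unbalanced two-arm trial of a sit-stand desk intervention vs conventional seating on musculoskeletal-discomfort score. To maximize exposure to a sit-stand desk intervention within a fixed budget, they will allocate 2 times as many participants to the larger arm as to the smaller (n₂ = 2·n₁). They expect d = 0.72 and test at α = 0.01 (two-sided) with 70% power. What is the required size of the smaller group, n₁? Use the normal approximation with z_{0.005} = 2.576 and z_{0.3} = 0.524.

With allocation ratio k = n₂/n₁ = 2, Var(x̄₁−x̄₂) = σ²(1/n₁ + 1/(k·n₁)) = σ²·(k+1)/(k·n₁).
So n₁ = (1 + 1/k)·((z_{α/2} + z_β)/d)² = 1.500 × (3.100/0.72)².
n₁ = 1.500 × 18.54 = 27.8.
Round up: n₁ = 28, giving n₂ = 2 × 28 = 56.

n₁ = 28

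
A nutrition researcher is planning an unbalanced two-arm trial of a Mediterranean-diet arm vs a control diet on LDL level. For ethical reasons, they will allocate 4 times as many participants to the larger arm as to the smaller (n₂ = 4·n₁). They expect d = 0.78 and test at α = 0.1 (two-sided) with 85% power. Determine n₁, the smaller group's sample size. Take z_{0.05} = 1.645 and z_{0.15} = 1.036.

With allocation ratio k = n₂/n₁ = 4, Var(x̄₁−x̄₂) = σ²(1/n₁ + 1/(k·n₁)) = σ²·(k+1)/(k·n₁).
So n₁ = (1 + 1/k)·((z_{α/2} + z_β)/d)² = 1.250 × (2.681/0.78)².
n₁ = 1.250 × 11.81 = 14.8.
Round up: n₁ = 15, giving n₂ = 4 × 15 = 60.

n₁ = 15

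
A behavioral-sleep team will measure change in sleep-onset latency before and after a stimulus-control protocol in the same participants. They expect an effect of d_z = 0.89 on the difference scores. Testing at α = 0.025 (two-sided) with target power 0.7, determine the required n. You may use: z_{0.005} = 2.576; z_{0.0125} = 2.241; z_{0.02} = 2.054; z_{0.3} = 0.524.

For a paired (one-sample on differences) test: n = ((z_{α/2} + z_β) / d)².
z_{α/2} + z_β = 2.241 + 0.524 = 2.765.
n = (2.765 / 0.89)² = 3.107² = 9.65.
Round up.

n = 10 pairs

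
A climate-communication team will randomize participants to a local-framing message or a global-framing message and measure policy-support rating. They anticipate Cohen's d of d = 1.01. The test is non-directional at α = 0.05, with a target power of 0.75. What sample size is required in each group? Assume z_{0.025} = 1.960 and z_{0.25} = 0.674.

n = 14 per group

For two independent groups with equal n: n = 2·((z_{α/2} + z_β) / d)².
z_{α/2} + z_β = 1.960 + 0.674 = 2.634.
n = 2 × (2.634 / 1.01)² = 2 × 2.608² = 2 × 6.80 = 13.6.
Round up to the next whole participant.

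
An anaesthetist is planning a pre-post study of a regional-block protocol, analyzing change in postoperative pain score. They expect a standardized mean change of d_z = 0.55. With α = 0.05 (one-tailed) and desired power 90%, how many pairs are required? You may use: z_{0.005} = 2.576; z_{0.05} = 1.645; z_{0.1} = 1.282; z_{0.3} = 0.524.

For a paired (one-sample on differences) test: n = ((z_{α} + z_β) / d)².
z_{α} + z_β = 1.645 + 1.282 = 2.927.
n = (2.927 / 0.55)² = 5.322² = 28.32.
Round up.

n = 29 pairs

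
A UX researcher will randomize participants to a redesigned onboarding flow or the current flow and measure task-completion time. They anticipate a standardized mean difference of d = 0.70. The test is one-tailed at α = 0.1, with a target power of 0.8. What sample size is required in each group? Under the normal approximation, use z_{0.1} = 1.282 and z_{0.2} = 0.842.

For two independent groups with equal n: n = 2·((z_{α} + z_β) / d)².
z_{α} + z_β = 1.282 + 0.842 = 2.124.
n = 2 × (2.124 / 0.70)² = 2 × 3.034² = 2 × 9.21 = 18.4.
Round up to the next whole participant.

n = 19 per group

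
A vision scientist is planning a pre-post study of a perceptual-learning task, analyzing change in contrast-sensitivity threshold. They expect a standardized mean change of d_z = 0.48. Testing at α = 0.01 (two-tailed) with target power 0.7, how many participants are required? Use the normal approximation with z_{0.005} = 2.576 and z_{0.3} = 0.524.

For a paired (one-sample on differences) test: n = ((z_{α/2} + z_β) / d)².
z_{α/2} + z_β = 2.576 + 0.524 = 3.100.
n = (3.100 / 0.48)² = 6.458² = 41.71.
Round up.

n = 42 pairs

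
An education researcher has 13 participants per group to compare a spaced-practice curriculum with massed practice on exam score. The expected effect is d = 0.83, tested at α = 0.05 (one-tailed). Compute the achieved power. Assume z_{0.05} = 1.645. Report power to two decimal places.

power ≈ 0.68

For two equal groups, power = Φ(d·√(n/2) − z_{α}).
d·√(n/2) = 0.83 × √(13/2) = 0.83 × 2.550 = 2.116.
z_β = 2.116 − 1.645 = 0.471.
Power = Φ(0.471) = 0.681.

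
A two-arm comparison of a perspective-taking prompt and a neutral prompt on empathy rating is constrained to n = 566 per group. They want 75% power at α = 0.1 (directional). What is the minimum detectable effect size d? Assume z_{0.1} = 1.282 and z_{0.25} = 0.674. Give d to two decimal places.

For two independent groups of n = 566 each: d_min = (z_{α} + z_β)·√(2/n).
z-sum = 1.282 + 0.674 = 1.956.
d_min = 1.956 × √(2/566) = 1.956 × 0.0594 = 0.116.

d_min ≈ 0.12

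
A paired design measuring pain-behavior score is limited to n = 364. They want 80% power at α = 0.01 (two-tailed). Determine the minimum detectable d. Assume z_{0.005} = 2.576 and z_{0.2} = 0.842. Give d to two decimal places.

For a single sample (or paired design) of n = 364: d_min = (z_{α/2} + z_β)/√n.
z-sum = 2.576 + 0.842 = 3.418.
d_min = 3.418 / √364 = 3.418 / 19.079 = 0.179.

d_min ≈ 0.18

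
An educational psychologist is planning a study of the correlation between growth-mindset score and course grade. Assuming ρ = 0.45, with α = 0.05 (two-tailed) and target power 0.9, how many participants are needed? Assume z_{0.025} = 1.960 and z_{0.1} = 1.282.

Fisher's z: C = ½·ln((1+r)/(1−r)) = ½·ln(2.6364) = 0.4847.
n = ((z_{α/2} + z_β)/C)² + 3.
(1.960 + 1.282) / 0.4847 = 3.242 / 0.4847 = 6.689.
n = 6.689² + 3 = 44.74 + 3 = 47.7.
Round up.

n = 48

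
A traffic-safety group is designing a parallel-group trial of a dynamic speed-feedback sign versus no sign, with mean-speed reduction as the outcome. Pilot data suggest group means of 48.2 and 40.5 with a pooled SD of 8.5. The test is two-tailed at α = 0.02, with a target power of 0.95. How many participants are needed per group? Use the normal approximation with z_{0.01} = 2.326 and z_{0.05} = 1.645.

n = 39 per group

Cohen's d = |M₁ − M₂| / SD_pooled = |48.2 − 40.5| / 8.5 = 7.7 / 8.5 = 0.906.
For two independent groups with equal n: n = 2·((z_{α/2} + z_β) / d)².
z_{α/2} + z_β = 2.326 + 1.645 = 3.971.
n = 2 × (3.971 / 0.906)² = 2 × 4.383² = 2 × 19.21 = 38.4.
Round up to the next whole participant.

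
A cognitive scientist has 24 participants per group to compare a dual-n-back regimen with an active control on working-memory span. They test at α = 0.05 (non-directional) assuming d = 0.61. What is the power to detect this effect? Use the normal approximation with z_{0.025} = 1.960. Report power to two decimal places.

For two equal groups, power = Φ(d·√(n/2) − z_{α/2}).
d·√(n/2) = 0.61 × √(24/2) = 0.61 × 3.464 = 2.113.
z_β = 2.113 − 1.960 = 0.153.
Power = Φ(0.153) = 0.561.

power ≈ 0.56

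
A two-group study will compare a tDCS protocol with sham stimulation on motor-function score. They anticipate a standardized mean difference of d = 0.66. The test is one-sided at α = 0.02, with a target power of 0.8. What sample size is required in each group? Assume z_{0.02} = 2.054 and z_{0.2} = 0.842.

For two independent groups with equal n: n = 2·((z_{α} + z_β) / d)².
z_{α} + z_β = 2.054 + 0.842 = 2.896.
n = 2 × (2.896 / 0.66)² = 2 × 4.388² = 2 × 19.25 = 38.5.
Round up to the next whole participant.

n = 39 per group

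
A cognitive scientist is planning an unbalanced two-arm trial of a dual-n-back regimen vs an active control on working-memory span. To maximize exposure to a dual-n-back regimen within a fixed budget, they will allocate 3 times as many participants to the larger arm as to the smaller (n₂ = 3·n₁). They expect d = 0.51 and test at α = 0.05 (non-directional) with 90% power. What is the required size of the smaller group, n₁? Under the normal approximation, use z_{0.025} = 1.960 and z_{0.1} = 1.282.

n₁ = 54

With allocation ratio k = n₂/n₁ = 3, Var(x̄₁−x̄₂) = σ²(1/n₁ + 1/(k·n₁)) = σ²·(k+1)/(k·n₁).
So n₁ = (1 + 1/k)·((z_{α/2} + z_β)/d)² = 1.333 × (3.242/0.51)².
n₁ = 1.333 × 40.41 = 53.9.
Round up: n₁ = 54, giving n₂ = 3 × 54 = 162.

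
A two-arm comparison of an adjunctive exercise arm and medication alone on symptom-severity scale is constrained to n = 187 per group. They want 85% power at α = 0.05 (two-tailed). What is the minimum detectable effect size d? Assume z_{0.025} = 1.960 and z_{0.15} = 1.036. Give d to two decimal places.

For two independent groups of n = 187 each: d_min = (z_{α/2} + z_β)·√(2/n).
z-sum = 1.960 + 1.036 = 2.996.
d_min = 2.996 × √(2/187) = 2.996 × 0.1034 = 0.310.

d_min ≈ 0.31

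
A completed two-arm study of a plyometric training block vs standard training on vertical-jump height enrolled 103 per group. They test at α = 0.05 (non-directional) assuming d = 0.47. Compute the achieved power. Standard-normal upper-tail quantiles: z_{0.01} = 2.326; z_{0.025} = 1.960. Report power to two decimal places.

power ≈ 0.92

For two equal groups, power = Φ(d·√(n/2) − z_{α/2}).
d·√(n/2) = 0.47 × √(103/2) = 0.47 × 7.176 = 3.373.
z_β = 3.373 − 1.960 = 1.413.
Power = Φ(1.413) = 0.921.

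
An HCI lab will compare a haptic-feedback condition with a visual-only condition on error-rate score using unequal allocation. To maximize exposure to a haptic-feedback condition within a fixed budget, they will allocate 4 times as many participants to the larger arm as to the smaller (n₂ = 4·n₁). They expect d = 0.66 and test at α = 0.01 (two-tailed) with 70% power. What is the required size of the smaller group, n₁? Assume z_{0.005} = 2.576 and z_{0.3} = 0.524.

With allocation ratio k = n₂/n₁ = 4, Var(x̄₁−x̄₂) = σ²(1/n₁ + 1/(k·n₁)) = σ²·(k+1)/(k·n₁).
So n₁ = (1 + 1/k)·((z_{α/2} + z_β)/d)² = 1.250 × (3.100/0.66)².
n₁ = 1.250 × 22.06 = 27.6.
Round up: n₁ = 28, giving n₂ = 4 × 28 = 112.

n₁ = 28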